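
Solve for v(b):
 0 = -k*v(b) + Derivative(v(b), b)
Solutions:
 v(b) = C1*exp(b*k)


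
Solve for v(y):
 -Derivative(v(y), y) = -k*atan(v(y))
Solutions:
 Integral(1/atan(_y), (_y, v(y))) = C1 + k*y


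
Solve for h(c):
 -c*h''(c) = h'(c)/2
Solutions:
 h(c) = C1 + C2*sqrt(c)


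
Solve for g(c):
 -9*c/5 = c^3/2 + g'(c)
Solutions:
 g(c) = C1 - c^4/8 - 9*c^2/10


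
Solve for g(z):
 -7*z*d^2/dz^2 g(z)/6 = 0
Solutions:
 g(z) = C1 + C2*z


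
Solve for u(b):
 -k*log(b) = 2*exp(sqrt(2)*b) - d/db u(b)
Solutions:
 u(b) = C1 + b*k*log(b) - b*k + sqrt(2)*exp(sqrt(2)*b)


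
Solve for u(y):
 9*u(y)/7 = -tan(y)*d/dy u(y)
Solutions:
 u(y) = C1/sin(y)^(9/7)


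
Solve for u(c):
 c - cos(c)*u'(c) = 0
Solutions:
 u(c) = C1 + Integral(c/cos(c), c)


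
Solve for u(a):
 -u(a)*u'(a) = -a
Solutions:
 u(a) = -sqrt(C1 + a^2)
 u(a) = sqrt(C1 + a^2)


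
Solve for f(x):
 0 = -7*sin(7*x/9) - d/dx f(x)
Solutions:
 f(x) = C1 + 9*cos(7*x/9)


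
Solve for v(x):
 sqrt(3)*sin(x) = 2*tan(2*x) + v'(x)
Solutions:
 v(x) = C1 + log(cos(2*x)) - sqrt(3)*cos(x)


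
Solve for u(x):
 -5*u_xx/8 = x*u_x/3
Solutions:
 u(x) = C1 + C2*erf(2*sqrt(15)*x/15)


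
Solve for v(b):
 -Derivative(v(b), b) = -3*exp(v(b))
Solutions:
 v(b) = log(-1/(C1 + 3*b))


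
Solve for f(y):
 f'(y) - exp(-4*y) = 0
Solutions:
 f(y) = C1 - exp(-4*y)/4


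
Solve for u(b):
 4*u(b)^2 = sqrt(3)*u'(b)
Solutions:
 u(b) = -3/(C1 + 4*sqrt(3)*b)


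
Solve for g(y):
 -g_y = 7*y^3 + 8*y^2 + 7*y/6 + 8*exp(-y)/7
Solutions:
 g(y) = C1 - 7*y^4/4 - 8*y^3/3 - 7*y^2/12 + 8*exp(-y)/7


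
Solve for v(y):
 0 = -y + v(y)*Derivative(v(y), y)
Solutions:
 v(y) = -sqrt(C1 + y^2)
 v(y) = sqrt(C1 + y^2)


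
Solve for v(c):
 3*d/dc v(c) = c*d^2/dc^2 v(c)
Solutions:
 v(c) = C1 + C2*c^4


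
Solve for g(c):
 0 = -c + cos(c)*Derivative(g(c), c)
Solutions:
 g(c) = C1 + Integral(c/cos(c), c)


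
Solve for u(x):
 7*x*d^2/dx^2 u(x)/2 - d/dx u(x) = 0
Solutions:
 u(x) = C1 + C2*x^(9/7)


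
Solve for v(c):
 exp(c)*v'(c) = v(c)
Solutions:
 v(c) = C1*exp(-exp(-c))


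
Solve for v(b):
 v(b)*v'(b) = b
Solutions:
 v(b) = -sqrt(C1 + b^2)
 v(b) = sqrt(C1 + b^2)


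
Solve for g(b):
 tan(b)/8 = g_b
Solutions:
 g(b) = C1 - log(cos(b))/8


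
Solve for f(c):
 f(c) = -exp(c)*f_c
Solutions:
 f(c) = C1*exp(exp(-c))


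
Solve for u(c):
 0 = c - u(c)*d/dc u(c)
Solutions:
 u(c) = -sqrt(C1 + c^2)
 u(c) = sqrt(C1 + c^2)


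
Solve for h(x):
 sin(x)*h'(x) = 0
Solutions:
 h(x) = C1


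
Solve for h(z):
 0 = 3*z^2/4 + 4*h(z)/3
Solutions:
 h(z) = -9*z^2/16


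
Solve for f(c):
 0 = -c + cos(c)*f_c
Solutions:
 f(c) = C1 + Integral(c/cos(c), c)


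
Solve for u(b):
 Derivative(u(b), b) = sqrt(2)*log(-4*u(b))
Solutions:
 -sqrt(2)*Integral(1/(log(-_y) + 2*log(2)), (_y, u(b)))/2 = C1 - b


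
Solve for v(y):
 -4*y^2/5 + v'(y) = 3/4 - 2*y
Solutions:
 v(y) = C1 + 4*y^3/15 - y^2 + 3*y/4


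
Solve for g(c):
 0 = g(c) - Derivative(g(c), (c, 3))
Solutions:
 g(c) = C3*exp(c) + (C1*sin(sqrt(3)*c/2) + C2*cos(sqrt(3)*c/2))*exp(-c/2)


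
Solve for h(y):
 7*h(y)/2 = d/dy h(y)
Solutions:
 h(y) = C1*exp(7*y/2)


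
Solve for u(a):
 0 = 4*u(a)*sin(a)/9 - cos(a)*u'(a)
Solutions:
 u(a) = C1/cos(a)^(4/9)


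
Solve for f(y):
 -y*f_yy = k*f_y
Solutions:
 f(y) = C1 + y^(1 - re(k))*(C2*sin(log(y)*Abs(im(k))) + C3*cos(log(y)*im(k)))


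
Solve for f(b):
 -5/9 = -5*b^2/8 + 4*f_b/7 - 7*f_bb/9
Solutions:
 f(b) = C1 + C2*exp(36*b/49) + 35*b^3/96 + 1715*b^2/1152 + 63875*b/20736


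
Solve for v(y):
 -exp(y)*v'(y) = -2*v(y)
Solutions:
 v(y) = C1*exp(-2*exp(-y))


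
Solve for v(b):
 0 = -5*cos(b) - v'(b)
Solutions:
 v(b) = C1 - 5*sin(b)


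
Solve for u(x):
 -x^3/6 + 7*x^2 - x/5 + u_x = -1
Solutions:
 u(x) = C1 + x^4/24 - 7*x^3/3 + x^2/10 - x


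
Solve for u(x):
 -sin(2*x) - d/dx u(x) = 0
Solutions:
 u(x) = C1 + cos(2*x)/2


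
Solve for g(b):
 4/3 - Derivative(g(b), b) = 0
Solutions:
 g(b) = C1 + 4*b/3


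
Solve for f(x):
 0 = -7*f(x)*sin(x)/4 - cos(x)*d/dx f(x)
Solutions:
 f(x) = C1*cos(x)^(7/4)


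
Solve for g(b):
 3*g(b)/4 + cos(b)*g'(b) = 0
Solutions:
 g(b) = C1*(sin(b) - 1)^(3/8)/(sin(b) + 1)^(3/8)


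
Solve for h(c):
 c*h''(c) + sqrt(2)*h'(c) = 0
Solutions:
 h(c) = C1 + C2*c^(1 - sqrt(2))


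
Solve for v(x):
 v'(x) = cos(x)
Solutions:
 v(x) = C1 + sin(x)


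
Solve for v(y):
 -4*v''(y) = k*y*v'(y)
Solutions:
 v(y) = Piecewise((-sqrt(2)*sqrt(pi)*C1*erf(sqrt(2)*sqrt(k)*y/4)/sqrt(k) - C2, (k > 0) | (k < 0)), (-C1*y - C2, True))


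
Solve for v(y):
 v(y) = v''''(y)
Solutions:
 v(y) = C1*exp(-y) + C2*exp(y) + C3*sin(y) + C4*cos(y)


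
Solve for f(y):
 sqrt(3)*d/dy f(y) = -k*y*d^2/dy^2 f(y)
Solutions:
 f(y) = C1 + y^(((re(k) - sqrt(3))*re(k) + im(k)^2)/(re(k)^2 + im(k)^2))*(C2*sin(sqrt(3)*log(y)*Abs(im(k))/(re(k)^2 + im(k)^2)) + C3*cos(sqrt(3)*log(y)*im(k)/(re(k)^2 + im(k)^2)))


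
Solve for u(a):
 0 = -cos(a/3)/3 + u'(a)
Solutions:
 u(a) = C1 + sin(a/3)


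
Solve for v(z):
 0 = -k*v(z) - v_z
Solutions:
 v(z) = C1*exp(-k*z)


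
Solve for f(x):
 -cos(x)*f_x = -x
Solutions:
 f(x) = C1 + Integral(x/cos(x), x)


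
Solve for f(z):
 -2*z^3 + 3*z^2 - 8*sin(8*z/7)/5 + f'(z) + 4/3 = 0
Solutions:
 f(z) = C1 + z^4/2 - z^3 - 4*z/3 - 7*cos(8*z/7)/5


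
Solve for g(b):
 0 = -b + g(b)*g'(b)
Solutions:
 g(b) = -sqrt(C1 + b^2)
 g(b) = sqrt(C1 + b^2)


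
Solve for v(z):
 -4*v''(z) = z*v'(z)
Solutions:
 v(z) = C1 + C2*erf(sqrt(2)*z/4)


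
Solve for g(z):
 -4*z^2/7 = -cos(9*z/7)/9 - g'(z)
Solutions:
 g(z) = C1 + 4*z^3/21 - 7*sin(9*z/7)/81


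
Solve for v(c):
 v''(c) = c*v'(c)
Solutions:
 v(c) = C1 + C2*erfi(sqrt(2)*c/2)


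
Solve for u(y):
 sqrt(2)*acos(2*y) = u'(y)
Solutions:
 u(y) = C1 + sqrt(2)*(y*acos(2*y) - sqrt(1 - 4*y^2)/2)


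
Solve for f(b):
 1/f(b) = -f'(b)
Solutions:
 f(b) = -sqrt(C1 - 2*b)
 f(b) = sqrt(C1 - 2*b)


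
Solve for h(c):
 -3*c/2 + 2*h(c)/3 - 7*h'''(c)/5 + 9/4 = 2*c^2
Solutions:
 h(c) = C3*exp(10^(1/3)*21^(2/3)*c/21) + 3*c^2 + 9*c/4 + (C1*sin(10^(1/3)*3^(1/6)*7^(2/3)*c/14) + C2*cos(10^(1/3)*3^(1/6)*7^(2/3)*c/14))*exp(-10^(1/3)*21^(2/3)*c/42) - 27/8


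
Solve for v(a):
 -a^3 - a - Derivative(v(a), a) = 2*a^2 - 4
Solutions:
 v(a) = C1 - a^4/4 - 2*a^3/3 - a^2/2 + 4*a


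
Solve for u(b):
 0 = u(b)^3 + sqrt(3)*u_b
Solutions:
 u(b) = -sqrt(6)*sqrt(-1/(C1 - sqrt(3)*b))/2
 u(b) = sqrt(6)*sqrt(-1/(C1 - sqrt(3)*b))/2


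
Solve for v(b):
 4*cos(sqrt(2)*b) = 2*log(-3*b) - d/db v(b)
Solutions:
 v(b) = C1 + 2*b*log(-b) - 2*b + 2*b*log(3) - 2*sqrt(2)*sin(sqrt(2)*b)


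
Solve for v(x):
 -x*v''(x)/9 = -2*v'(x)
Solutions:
 v(x) = C1 + C2*x^19


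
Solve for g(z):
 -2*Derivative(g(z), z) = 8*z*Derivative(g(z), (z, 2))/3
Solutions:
 g(z) = C1 + C2*z^(1/4)


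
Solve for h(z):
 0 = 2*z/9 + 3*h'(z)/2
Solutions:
 h(z) = C1 - 2*z^2/27


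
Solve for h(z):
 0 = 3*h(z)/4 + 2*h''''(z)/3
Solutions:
 h(z) = (C1*sin(2^(3/4)*sqrt(3)*z/4) + C2*cos(2^(3/4)*sqrt(3)*z/4))*exp(-2^(3/4)*sqrt(3)*z/4) + (C3*sin(2^(3/4)*sqrt(3)*z/4) + C4*cos(2^(3/4)*sqrt(3)*z/4))*exp(2^(3/4)*sqrt(3)*z/4)


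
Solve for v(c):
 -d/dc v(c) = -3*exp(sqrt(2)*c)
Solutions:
 v(c) = C1 + 3*sqrt(2)*exp(sqrt(2)*c)/2


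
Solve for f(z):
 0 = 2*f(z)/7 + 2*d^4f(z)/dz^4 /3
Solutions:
 f(z) = (C1*sin(sqrt(2)*3^(1/4)*7^(3/4)*z/14) + C2*cos(sqrt(2)*3^(1/4)*7^(3/4)*z/14))*exp(-sqrt(2)*3^(1/4)*7^(3/4)*z/14) + (C3*sin(sqrt(2)*3^(1/4)*7^(3/4)*z/14) + C4*cos(sqrt(2)*3^(1/4)*7^(3/4)*z/14))*exp(sqrt(2)*3^(1/4)*7^(3/4)*z/14)


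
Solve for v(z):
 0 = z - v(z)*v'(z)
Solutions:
 v(z) = -sqrt(C1 + z^2)
 v(z) = sqrt(C1 + z^2)


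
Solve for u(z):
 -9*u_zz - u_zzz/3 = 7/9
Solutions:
 u(z) = C1 + C2*z + C3*exp(-27*z) - 7*z^2/162


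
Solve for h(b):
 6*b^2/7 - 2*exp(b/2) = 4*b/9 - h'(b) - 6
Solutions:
 h(b) = C1 - 2*b^3/7 + 2*b^2/9 - 6*b + 4*exp(b/2)


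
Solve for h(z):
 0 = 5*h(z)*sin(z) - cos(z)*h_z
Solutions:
 h(z) = C1/cos(z)^5


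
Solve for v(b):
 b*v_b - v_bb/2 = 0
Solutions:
 v(b) = C1 + C2*erfi(b)


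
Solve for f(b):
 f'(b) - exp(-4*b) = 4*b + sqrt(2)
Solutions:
 f(b) = C1 + 2*b^2 + sqrt(2)*b - exp(-4*b)/4


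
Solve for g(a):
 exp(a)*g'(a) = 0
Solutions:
 g(a) = C1


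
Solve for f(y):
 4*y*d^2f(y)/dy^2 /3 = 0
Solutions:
 f(y) = C1 + C2*y


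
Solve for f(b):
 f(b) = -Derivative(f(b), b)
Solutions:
 f(b) = C1*exp(-b)


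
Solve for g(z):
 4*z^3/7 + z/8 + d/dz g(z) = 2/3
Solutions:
 g(z) = C1 - z^4/7 - z^2/16 + 2*z/3


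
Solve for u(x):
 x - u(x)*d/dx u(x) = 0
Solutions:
 u(x) = -sqrt(C1 + x^2)
 u(x) = sqrt(C1 + x^2)


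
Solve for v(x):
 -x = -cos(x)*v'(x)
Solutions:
 v(x) = C1 + Integral(x/cos(x), x)


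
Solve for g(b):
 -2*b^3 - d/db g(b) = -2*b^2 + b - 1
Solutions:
 g(b) = C1 - b^4/2 + 2*b^3/3 - b^2/2 + b


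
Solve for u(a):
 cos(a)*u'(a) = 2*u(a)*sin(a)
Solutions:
 u(a) = C1/cos(a)^2


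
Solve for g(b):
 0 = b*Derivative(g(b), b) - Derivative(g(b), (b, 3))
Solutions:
 g(b) = C1 + Integral(C2*airyai(b) + C3*airybi(b), b)


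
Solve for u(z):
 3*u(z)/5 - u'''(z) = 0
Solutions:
 u(z) = C3*exp(3^(1/3)*5^(2/3)*z/5) + (C1*sin(3^(5/6)*5^(2/3)*z/10) + C2*cos(3^(5/6)*5^(2/3)*z/10))*exp(-3^(1/3)*5^(2/3)*z/10)


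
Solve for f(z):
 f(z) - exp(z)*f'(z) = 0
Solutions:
 f(z) = C1*exp(-exp(-z))


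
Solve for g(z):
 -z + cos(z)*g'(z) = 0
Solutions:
 g(z) = C1 + Integral(z/cos(z), z)


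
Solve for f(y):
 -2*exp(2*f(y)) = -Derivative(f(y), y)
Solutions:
 f(y) = log(-sqrt(-1/(C1 + 2*y))) - log(2)/2
 f(y) = log(-1/(C1 + 2*y))/2 - log(2)/2


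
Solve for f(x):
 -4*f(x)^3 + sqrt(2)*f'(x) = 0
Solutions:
 f(x) = -sqrt(2)*sqrt(-1/(C1 + 2*sqrt(2)*x))/2
 f(x) = sqrt(2)*sqrt(-1/(C1 + 2*sqrt(2)*x))/2


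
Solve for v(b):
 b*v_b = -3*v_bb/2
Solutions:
 v(b) = C1 + C2*erf(sqrt(3)*b/3)


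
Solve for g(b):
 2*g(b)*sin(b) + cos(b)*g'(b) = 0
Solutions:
 g(b) = C1*cos(b)^2


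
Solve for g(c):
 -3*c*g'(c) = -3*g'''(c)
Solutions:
 g(c) = C1 + Integral(C2*airyai(c) + C3*airybi(c), c)


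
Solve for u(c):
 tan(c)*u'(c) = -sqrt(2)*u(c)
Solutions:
 u(c) = C1/sin(c)^(sqrt(2))


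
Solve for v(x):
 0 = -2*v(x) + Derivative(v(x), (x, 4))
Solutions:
 v(x) = C1*exp(-2^(1/4)*x) + C2*exp(2^(1/4)*x) + C3*sin(2^(1/4)*x) + C4*cos(2^(1/4)*x)


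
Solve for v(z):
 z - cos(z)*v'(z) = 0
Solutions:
 v(z) = C1 + Integral(z/cos(z), z)


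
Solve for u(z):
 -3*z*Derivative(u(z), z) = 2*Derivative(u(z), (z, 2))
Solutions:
 u(z) = C1 + C2*erf(sqrt(3)*z/2)


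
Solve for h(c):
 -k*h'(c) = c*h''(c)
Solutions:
 h(c) = C1 + c^(1 - re(k))*(C2*sin(log(c)*Abs(im(k))) + C3*cos(log(c)*im(k)))


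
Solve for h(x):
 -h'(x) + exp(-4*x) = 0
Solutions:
 h(x) = C1 - exp(-4*x)/4


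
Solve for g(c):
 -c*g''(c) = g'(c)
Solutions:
 g(c) = C1 + C2*log(c)


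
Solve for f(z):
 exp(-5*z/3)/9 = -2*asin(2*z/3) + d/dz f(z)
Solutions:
 f(z) = C1 + 2*z*asin(2*z/3) + sqrt(9 - 4*z^2) - exp(-5*z/3)/15


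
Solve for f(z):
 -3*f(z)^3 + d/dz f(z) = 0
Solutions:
 f(z) = -sqrt(2)*sqrt(-1/(C1 + 3*z))/2
 f(z) = sqrt(2)*sqrt(-1/(C1 + 3*z))/2


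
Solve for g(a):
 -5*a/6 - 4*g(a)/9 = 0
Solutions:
 g(a) = -15*a/8


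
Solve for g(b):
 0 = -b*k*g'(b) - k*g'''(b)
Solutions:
 g(b) = C1 + Integral(C2*airyai(-b) + C3*airybi(-b), b)


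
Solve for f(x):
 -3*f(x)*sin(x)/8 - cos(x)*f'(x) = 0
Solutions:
 f(x) = C1*cos(x)^(3/8)


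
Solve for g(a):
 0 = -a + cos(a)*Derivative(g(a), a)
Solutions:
 g(a) = C1 + Integral(a/cos(a), a)


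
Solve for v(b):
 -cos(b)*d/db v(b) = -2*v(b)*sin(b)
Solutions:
 v(b) = C1/cos(b)^2


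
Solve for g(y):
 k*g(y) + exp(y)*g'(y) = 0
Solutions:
 g(y) = C1*exp(k*exp(-y))


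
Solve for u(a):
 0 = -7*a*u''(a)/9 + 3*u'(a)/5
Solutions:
 u(a) = C1 + C2*a^(62/35)


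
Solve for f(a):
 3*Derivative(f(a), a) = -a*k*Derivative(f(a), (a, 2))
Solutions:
 f(a) = C1 + a^(((re(k) - 3)*re(k) + im(k)^2)/(re(k)^2 + im(k)^2))*(C2*sin(3*log(a)*Abs(im(k))/(re(k)^2 + im(k)^2)) + C3*cos(3*log(a)*im(k)/(re(k)^2 + im(k)^2)))


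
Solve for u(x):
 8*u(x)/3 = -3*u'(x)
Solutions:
 u(x) = C1*exp(-8*x/9)


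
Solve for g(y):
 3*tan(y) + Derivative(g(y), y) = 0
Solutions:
 g(y) = C1 + 3*log(cos(y))


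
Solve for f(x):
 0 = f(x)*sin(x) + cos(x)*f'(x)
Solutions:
 f(x) = C1*cos(x)


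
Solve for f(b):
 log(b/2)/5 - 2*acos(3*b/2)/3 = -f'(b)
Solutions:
 f(b) = C1 - b*log(b)/5 + 2*b*acos(3*b/2)/3 + b*log(2)/5 + b/5 - 2*sqrt(4 - 9*b^2)/9


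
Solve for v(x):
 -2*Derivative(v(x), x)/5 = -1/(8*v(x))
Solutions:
 v(x) = -sqrt(C1 + 10*x)/4
 v(x) = sqrt(C1 + 10*x)/4


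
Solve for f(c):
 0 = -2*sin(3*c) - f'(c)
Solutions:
 f(c) = C1 + 2*cos(3*c)/3


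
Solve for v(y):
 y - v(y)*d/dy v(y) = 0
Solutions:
 v(y) = -sqrt(C1 + y^2)
 v(y) = sqrt(C1 + y^2)


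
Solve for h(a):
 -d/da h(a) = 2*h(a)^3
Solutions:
 h(a) = -sqrt(2)*sqrt(-1/(C1 - 2*a))/2
 h(a) = sqrt(2)*sqrt(-1/(C1 - 2*a))/2


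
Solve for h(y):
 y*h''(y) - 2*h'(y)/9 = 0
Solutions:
 h(y) = C1 + C2*y^(11/9)


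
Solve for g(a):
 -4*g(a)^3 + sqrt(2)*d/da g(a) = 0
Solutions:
 g(a) = -sqrt(2)*sqrt(-1/(C1 + 2*sqrt(2)*a))/2
 g(a) = sqrt(2)*sqrt(-1/(C1 + 2*sqrt(2)*a))/2


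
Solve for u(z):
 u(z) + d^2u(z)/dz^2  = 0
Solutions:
 u(z) = C1*sin(z) + C2*cos(z)


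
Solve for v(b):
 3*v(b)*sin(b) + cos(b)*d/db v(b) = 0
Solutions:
 v(b) = C1*cos(b)^3


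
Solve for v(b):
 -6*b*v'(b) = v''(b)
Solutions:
 v(b) = C1 + C2*erf(sqrt(3)*b)


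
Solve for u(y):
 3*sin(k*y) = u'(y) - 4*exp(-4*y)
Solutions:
 u(y) = C1 - exp(-4*y) - 3*cos(k*y)/k


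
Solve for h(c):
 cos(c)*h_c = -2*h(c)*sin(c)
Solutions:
 h(c) = C1*cos(c)^2


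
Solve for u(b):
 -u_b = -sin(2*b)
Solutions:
 u(b) = C1 - cos(2*b)/2


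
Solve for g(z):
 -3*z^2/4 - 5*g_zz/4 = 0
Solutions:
 g(z) = C1 + C2*z - z^4/20


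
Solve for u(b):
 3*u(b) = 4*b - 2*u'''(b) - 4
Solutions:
 u(b) = C3*exp(-2^(2/3)*3^(1/3)*b/2) + 4*b/3 + (C1*sin(2^(2/3)*3^(5/6)*b/4) + C2*cos(2^(2/3)*3^(5/6)*b/4))*exp(2^(2/3)*3^(1/3)*b/4) - 4/3


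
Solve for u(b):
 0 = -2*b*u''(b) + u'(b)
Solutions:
 u(b) = C1 + C2*b^(3/2)


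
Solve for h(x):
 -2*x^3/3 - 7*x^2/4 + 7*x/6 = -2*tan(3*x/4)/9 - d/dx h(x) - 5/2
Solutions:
 h(x) = C1 + x^4/6 + 7*x^3/12 - 7*x^2/12 - 5*x/2 + 8*log(cos(3*x/4))/27


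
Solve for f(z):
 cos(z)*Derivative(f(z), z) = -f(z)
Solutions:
 f(z) = C1*sqrt(sin(z) - 1)/sqrt(sin(z) + 1)


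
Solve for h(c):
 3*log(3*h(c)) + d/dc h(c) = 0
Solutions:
 Integral(1/(log(_y) + log(3)), (_y, h(c)))/3 = C1 - c


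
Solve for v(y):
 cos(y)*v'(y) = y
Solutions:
 v(y) = C1 + Integral(y/cos(y), y)


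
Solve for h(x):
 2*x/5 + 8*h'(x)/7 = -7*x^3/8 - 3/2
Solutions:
 h(x) = C1 - 49*x^4/256 - 7*x^2/40 - 21*x/16


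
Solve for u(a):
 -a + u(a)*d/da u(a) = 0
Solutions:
 u(a) = -sqrt(C1 + a^2)
 u(a) = sqrt(C1 + a^2)


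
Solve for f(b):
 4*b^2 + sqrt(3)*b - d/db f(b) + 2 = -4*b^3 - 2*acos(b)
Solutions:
 f(b) = C1 + b^4 + 4*b^3/3 + sqrt(3)*b^2/2 + 2*b*acos(b) + 2*b - 2*sqrt(1 - b^2)


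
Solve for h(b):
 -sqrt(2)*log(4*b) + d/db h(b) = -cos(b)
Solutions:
 h(b) = C1 + sqrt(2)*b*(log(b) - 1) + 2*sqrt(2)*b*log(2) - sin(b)


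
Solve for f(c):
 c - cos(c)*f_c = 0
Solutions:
 f(c) = C1 + Integral(c/cos(c), c)


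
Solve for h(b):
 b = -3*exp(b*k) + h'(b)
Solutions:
 h(b) = C1 + b^2/2 + 3*exp(b*k)/k


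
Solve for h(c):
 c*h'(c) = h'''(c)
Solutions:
 h(c) = C1 + Integral(C2*airyai(c) + C3*airybi(c), c)


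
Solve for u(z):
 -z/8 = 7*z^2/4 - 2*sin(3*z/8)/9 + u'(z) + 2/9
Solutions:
 u(z) = C1 - 7*z^3/12 - z^2/16 - 2*z/9 - 16*cos(3*z/8)/27


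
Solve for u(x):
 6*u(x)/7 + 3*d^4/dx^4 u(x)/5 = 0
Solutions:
 u(x) = (C1*sin(14^(3/4)*5^(1/4)*x/14) + C2*cos(14^(3/4)*5^(1/4)*x/14))*exp(-14^(3/4)*5^(1/4)*x/14) + (C3*sin(14^(3/4)*5^(1/4)*x/14) + C4*cos(14^(3/4)*5^(1/4)*x/14))*exp(14^(3/4)*5^(1/4)*x/14)


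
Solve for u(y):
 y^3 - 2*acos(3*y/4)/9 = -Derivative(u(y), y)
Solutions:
 u(y) = C1 - y^4/4 + 2*y*acos(3*y/4)/9 - 2*sqrt(16 - 9*y^2)/27


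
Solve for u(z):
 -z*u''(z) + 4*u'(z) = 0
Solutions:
 u(z) = C1 + C2*z^5


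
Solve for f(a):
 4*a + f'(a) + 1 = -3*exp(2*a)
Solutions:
 f(a) = C1 - 2*a^2 - a - 3*exp(2*a)/2


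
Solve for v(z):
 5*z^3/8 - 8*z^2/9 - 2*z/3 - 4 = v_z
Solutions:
 v(z) = C1 + 5*z^4/32 - 8*z^3/27 - z^2/3 - 4*z


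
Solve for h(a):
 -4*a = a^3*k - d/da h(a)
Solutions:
 h(a) = C1 + a^4*k/4 + 2*a^2


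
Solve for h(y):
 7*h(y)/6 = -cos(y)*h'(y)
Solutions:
 h(y) = C1*(sin(y) - 1)^(7/12)/(sin(y) + 1)^(7/12)


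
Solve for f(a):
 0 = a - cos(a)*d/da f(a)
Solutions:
 f(a) = C1 + Integral(a/cos(a), a)


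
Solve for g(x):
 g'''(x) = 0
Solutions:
 g(x) = C1 + C2*x + C3*x^2


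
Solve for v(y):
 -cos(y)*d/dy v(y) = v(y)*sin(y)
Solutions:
 v(y) = C1*cos(y)


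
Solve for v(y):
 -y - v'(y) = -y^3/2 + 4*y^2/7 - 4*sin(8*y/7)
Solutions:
 v(y) = C1 + y^4/8 - 4*y^3/21 - y^2/2 - 7*cos(8*y/7)/2


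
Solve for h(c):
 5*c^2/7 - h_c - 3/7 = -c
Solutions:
 h(c) = C1 + 5*c^3/21 + c^2/2 - 3*c/7


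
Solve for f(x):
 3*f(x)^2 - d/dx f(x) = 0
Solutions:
 f(x) = -1/(C1 + 3*x)


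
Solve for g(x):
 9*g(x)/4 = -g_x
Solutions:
 g(x) = C1*exp(-9*x/4)


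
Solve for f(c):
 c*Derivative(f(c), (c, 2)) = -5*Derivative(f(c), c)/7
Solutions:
 f(c) = C1 + C2*c^(2/7)


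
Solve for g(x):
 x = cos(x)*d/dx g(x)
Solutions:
 g(x) = C1 + Integral(x/cos(x), x)


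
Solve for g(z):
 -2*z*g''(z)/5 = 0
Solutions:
 g(z) = C1 + C2*z


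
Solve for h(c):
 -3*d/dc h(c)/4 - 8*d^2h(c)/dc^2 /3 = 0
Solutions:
 h(c) = C1 + C2*exp(-9*c/32)


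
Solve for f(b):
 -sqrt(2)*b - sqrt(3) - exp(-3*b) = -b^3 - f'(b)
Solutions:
 f(b) = C1 - b^4/4 + sqrt(2)*b^2/2 + sqrt(3)*b - exp(-3*b)/3


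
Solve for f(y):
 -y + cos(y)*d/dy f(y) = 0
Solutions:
 f(y) = C1 + Integral(y/cos(y), y)


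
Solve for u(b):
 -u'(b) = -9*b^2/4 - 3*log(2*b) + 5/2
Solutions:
 u(b) = C1 + 3*b^3/4 + 3*b*log(b) - 11*b/2 + 3*b*log(2)


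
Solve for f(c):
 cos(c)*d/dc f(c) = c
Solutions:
 f(c) = C1 + Integral(c/cos(c), c)


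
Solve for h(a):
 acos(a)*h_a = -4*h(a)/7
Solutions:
 h(a) = C1*exp(-4*Integral(1/acos(a), a)/7)


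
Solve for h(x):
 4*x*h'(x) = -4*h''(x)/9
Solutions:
 h(x) = C1 + C2*erf(3*sqrt(2)*x/2)


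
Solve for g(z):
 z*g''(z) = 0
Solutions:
 g(z) = C1 + C2*z


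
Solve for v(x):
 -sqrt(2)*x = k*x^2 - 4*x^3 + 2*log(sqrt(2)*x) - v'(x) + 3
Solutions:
 v(x) = C1 + k*x^3/3 - x^4 + sqrt(2)*x^2/2 + 2*x*log(x) + x*log(2) + x


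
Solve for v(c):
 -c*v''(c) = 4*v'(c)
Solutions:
 v(c) = C1 + C2/c^3


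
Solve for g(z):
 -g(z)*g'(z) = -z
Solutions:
 g(z) = -sqrt(C1 + z^2)
 g(z) = sqrt(C1 + z^2)


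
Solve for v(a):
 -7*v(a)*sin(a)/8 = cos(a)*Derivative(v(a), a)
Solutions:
 v(a) = C1*cos(a)^(7/8)


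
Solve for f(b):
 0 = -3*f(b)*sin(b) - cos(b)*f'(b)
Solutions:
 f(b) = C1*cos(b)^3


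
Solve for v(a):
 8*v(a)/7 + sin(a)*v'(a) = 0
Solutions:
 v(a) = C1*(cos(a) + 1)^(4/7)/(cos(a) - 1)^(4/7)


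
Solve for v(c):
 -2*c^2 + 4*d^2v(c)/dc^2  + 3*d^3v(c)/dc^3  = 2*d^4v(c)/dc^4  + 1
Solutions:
 v(c) = C1 + C2*c + C3*exp(c*(3 - sqrt(41))/4) + C4*exp(c*(3 + sqrt(41))/4) + c^4/24 - c^3/8 + 21*c^2/32


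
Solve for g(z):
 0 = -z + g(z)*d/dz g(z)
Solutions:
 g(z) = -sqrt(C1 + z^2)
 g(z) = sqrt(C1 + z^2)


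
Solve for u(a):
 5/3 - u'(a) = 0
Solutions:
 u(a) = C1 + 5*a/3


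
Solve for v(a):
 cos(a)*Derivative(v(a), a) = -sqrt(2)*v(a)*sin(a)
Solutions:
 v(a) = C1*cos(a)^(sqrt(2))


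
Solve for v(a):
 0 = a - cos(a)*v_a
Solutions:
 v(a) = C1 + Integral(a/cos(a), a)


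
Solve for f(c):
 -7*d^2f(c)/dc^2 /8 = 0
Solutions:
 f(c) = C1 + C2*c


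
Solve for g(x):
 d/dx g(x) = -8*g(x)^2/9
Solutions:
 g(x) = 9/(C1 + 8*x)


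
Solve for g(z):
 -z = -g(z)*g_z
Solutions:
 g(z) = -sqrt(C1 + z^2)
 g(z) = sqrt(C1 + z^2)


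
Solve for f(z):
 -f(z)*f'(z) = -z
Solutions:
 f(z) = -sqrt(C1 + z^2)
 f(z) = sqrt(C1 + z^2)


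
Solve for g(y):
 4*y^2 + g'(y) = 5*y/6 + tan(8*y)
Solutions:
 g(y) = C1 - 4*y^3/3 + 5*y^2/12 - log(cos(8*y))/8


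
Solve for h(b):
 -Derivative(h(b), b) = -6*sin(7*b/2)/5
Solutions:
 h(b) = C1 - 12*cos(7*b/2)/35


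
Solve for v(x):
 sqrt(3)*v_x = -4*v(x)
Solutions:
 v(x) = C1*exp(-4*sqrt(3)*x/3)


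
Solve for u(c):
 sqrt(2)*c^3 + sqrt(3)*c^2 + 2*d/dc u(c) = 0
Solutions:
 u(c) = C1 - sqrt(2)*c^4/8 - sqrt(3)*c^3/6


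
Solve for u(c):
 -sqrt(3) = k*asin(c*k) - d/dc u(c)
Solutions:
 u(c) = C1 + sqrt(3)*c + k*Piecewise((c*asin(c*k) + sqrt(-c^2*k^2 + 1)/k, Ne(k, 0)), (0, True))


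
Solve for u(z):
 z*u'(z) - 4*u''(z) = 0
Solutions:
 u(z) = C1 + C2*erfi(sqrt(2)*z/4)


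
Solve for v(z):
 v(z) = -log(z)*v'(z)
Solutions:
 v(z) = C1*exp(-li(z))


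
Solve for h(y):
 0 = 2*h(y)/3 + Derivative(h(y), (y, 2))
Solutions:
 h(y) = C1*sin(sqrt(6)*y/3) + C2*cos(sqrt(6)*y/3)


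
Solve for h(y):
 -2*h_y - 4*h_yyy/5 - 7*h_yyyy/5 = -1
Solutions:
 h(y) = C1 + C2*exp(y*(-8 + 16/(21*sqrt(101145) + 6679)^(1/3) + (21*sqrt(101145) + 6679)^(1/3))/42)*sin(sqrt(3)*y*(-(21*sqrt(101145) + 6679)^(1/3) + 16/(21*sqrt(101145) + 6679)^(1/3))/42) + C3*exp(y*(-8 + 16/(21*sqrt(101145) + 6679)^(1/3) + (21*sqrt(101145) + 6679)^(1/3))/42)*cos(sqrt(3)*y*(-(21*sqrt(101145) + 6679)^(1/3) + 16/(21*sqrt(101145) + 6679)^(1/3))/42) + C4*exp(-y*(16/(21*sqrt(101145) + 6679)^(1/3) + 4 + (21*sqrt(101145) + 6679)^(1/3))/21) + y/2


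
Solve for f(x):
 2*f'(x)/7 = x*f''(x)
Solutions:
 f(x) = C1 + C2*x^(9/7)


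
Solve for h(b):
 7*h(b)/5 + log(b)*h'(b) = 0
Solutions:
 h(b) = C1*exp(-7*li(b)/5)


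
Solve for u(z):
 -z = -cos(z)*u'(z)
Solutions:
 u(z) = C1 + Integral(z/cos(z), z)


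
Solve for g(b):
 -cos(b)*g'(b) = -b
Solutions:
 g(b) = C1 + Integral(b/cos(b), b)


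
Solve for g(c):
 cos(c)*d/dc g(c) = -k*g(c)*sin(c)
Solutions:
 g(c) = C1*exp(k*log(cos(c)))


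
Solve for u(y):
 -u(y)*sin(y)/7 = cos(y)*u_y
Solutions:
 u(y) = C1*cos(y)^(1/7)


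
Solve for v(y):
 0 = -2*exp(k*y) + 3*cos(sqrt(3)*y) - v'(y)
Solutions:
 v(y) = C1 + sqrt(3)*sin(sqrt(3)*y) - 2*exp(k*y)/k


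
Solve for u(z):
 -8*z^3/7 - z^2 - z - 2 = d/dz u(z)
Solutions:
 u(z) = C1 - 2*z^4/7 - z^3/3 - z^2/2 - 2*z


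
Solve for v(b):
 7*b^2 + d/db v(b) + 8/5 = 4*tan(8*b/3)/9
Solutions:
 v(b) = C1 - 7*b^3/3 - 8*b/5 - log(cos(8*b/3))/6


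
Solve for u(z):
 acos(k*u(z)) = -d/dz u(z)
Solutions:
 Integral(1/acos(_y*k), (_y, u(z))) = C1 - z


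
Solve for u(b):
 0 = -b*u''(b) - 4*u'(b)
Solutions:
 u(b) = C1 + C2/b^3


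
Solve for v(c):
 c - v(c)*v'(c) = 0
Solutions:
 v(c) = -sqrt(C1 + c^2)
 v(c) = sqrt(C1 + c^2)


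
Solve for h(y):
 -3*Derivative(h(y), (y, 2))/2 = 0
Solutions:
 h(y) = C1 + C2*y


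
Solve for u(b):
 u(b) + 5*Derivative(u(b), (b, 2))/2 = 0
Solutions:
 u(b) = C1*sin(sqrt(10)*b/5) + C2*cos(sqrt(10)*b/5)


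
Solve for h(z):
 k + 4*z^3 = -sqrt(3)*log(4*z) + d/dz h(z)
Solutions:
 h(z) = C1 + k*z + z^4 + sqrt(3)*z*log(z) - sqrt(3)*z + 2*sqrt(3)*z*log(2)


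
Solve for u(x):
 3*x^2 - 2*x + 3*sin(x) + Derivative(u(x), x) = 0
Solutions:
 u(x) = C1 - x^3 + x^2 + 3*cos(x)


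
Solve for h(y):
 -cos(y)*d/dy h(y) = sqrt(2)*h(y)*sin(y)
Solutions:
 h(y) = C1*cos(y)^(sqrt(2))


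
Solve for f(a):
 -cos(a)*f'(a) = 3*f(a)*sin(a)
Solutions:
 f(a) = C1*cos(a)^3


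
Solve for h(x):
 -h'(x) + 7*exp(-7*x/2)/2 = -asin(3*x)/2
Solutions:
 h(x) = C1 + x*asin(3*x)/2 + sqrt(1 - 9*x^2)/6 - exp(-7*x/2)


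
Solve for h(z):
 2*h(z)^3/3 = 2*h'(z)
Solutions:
 h(z) = -sqrt(6)*sqrt(-1/(C1 + z))/2
 h(z) = sqrt(6)*sqrt(-1/(C1 + z))/2


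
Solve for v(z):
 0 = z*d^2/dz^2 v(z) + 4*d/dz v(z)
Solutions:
 v(z) = C1 + C2/z^3


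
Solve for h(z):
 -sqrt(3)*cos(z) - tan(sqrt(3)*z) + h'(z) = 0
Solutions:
 h(z) = C1 - sqrt(3)*log(cos(sqrt(3)*z))/3 + sqrt(3)*sin(z)


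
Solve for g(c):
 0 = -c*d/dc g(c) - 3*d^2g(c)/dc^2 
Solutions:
 g(c) = C1 + C2*erf(sqrt(6)*c/6)


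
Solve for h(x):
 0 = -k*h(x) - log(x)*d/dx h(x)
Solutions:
 h(x) = C1*exp(-k*li(x))


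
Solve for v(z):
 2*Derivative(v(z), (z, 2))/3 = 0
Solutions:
 v(z) = C1 + C2*z


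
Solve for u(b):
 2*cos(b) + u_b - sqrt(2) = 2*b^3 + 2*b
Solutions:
 u(b) = C1 + b^4/2 + b^2 + sqrt(2)*b - 2*sin(b)


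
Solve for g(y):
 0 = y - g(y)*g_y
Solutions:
 g(y) = -sqrt(C1 + y^2)
 g(y) = sqrt(C1 + y^2)


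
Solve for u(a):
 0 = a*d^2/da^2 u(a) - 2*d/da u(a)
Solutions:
 u(a) = C1 + C2*a^3


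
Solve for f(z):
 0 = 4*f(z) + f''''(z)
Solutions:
 f(z) = (C1*sin(z) + C2*cos(z))*exp(-z) + (C3*sin(z) + C4*cos(z))*exp(z)


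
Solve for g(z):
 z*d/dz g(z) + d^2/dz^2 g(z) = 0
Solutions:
 g(z) = C1 + C2*erf(sqrt(2)*z/2)


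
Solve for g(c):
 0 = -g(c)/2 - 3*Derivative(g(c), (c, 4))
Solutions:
 g(c) = (C1*sin(2^(1/4)*3^(3/4)*c/6) + C2*cos(2^(1/4)*3^(3/4)*c/6))*exp(-2^(1/4)*3^(3/4)*c/6) + (C3*sin(2^(1/4)*3^(3/4)*c/6) + C4*cos(2^(1/4)*3^(3/4)*c/6))*exp(2^(1/4)*3^(3/4)*c/6)


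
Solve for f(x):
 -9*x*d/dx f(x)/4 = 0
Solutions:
 f(x) = C1


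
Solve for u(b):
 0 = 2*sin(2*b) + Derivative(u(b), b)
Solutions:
 u(b) = C1 + cos(2*b)


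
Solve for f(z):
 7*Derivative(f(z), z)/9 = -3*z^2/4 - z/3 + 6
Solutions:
 f(z) = C1 - 9*z^3/28 - 3*z^2/14 + 54*z/7


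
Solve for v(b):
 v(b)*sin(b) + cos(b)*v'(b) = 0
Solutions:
 v(b) = C1*cos(b)


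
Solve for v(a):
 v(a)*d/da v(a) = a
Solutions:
 v(a) = -sqrt(C1 + a^2)
 v(a) = sqrt(C1 + a^2)


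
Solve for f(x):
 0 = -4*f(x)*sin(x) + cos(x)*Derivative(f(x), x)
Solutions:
 f(x) = C1/cos(x)^4


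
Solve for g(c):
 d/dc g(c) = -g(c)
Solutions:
 g(c) = C1*exp(-c)


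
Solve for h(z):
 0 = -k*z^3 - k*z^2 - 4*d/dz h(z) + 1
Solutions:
 h(z) = C1 - k*z^4/16 - k*z^3/12 + z/4


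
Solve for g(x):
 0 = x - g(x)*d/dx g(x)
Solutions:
 g(x) = -sqrt(C1 + x^2)
 g(x) = sqrt(C1 + x^2)


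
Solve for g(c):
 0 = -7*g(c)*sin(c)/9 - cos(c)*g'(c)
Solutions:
 g(c) = C1*cos(c)^(7/9)


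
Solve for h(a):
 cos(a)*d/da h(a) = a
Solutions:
 h(a) = C1 + Integral(a/cos(a), a)


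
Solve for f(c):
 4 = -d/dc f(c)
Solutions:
 f(c) = C1 - 4*c


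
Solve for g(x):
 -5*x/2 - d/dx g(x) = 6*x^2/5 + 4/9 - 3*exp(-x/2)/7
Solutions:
 g(x) = C1 - 2*x^3/5 - 5*x^2/4 - 4*x/9 - 6*exp(-x/2)/7


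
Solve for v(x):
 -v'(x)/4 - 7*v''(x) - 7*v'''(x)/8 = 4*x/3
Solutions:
 v(x) = C1 + C2*exp(x*(-4 + sqrt(770)/7)) + C3*exp(-x*(sqrt(770)/7 + 4)) - 8*x^2/3 + 448*x/3


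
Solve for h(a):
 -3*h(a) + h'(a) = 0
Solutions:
 h(a) = C1*exp(3*a)


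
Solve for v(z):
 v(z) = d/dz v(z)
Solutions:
 v(z) = C1*exp(z)


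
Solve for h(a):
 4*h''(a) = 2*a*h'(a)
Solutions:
 h(a) = C1 + C2*erfi(a/2)


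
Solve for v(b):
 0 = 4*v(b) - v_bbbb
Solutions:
 v(b) = C1*exp(-sqrt(2)*b) + C2*exp(sqrt(2)*b) + C3*sin(sqrt(2)*b) + C4*cos(sqrt(2)*b)


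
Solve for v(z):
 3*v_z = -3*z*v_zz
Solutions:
 v(z) = C1 + C2*log(z)


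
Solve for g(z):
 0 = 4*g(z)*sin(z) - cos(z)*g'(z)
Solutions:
 g(z) = C1/cos(z)^4


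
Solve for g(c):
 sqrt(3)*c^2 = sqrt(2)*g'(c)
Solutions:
 g(c) = C1 + sqrt(6)*c^3/6


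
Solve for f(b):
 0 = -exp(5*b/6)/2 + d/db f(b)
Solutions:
 f(b) = C1 + 3*exp(5*b/6)/5


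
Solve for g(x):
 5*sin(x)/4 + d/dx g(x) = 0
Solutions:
 g(x) = C1 + 5*cos(x)/4


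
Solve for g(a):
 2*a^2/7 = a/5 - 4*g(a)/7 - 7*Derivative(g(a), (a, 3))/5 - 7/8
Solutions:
 g(a) = C3*exp(-140^(1/3)*a/7) - a^2/2 + 7*a/20 + (C1*sin(140^(1/3)*sqrt(3)*a/14) + C2*cos(140^(1/3)*sqrt(3)*a/14))*exp(140^(1/3)*a/14) - 49/32


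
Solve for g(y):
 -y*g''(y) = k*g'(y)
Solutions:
 g(y) = C1 + y^(1 - re(k))*(C2*sin(log(y)*Abs(im(k))) + C3*cos(log(y)*im(k)))


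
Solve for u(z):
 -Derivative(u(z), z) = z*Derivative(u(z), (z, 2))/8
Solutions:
 u(z) = C1 + C2/z^7


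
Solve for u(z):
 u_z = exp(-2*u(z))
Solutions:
 u(z) = log(-sqrt(C1 + 2*z))
 u(z) = log(C1 + 2*z)/2


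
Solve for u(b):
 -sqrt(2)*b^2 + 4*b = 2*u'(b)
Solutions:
 u(b) = C1 - sqrt(2)*b^3/6 + b^2


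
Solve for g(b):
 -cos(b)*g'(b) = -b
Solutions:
 g(b) = C1 + Integral(b/cos(b), b)


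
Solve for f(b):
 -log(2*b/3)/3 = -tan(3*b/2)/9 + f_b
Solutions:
 f(b) = C1 - b*log(b)/3 - b*log(2)/3 + b/3 + b*log(3)/3 - 2*log(cos(3*b/2))/27


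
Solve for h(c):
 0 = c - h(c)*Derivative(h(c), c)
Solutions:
 h(c) = -sqrt(C1 + c^2)
 h(c) = sqrt(C1 + c^2)


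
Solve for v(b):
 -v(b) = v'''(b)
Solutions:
 v(b) = C3*exp(-b) + (C1*sin(sqrt(3)*b/2) + C2*cos(sqrt(3)*b/2))*exp(b/2)


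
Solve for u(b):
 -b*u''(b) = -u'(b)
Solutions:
 u(b) = C1 + C2*b^2


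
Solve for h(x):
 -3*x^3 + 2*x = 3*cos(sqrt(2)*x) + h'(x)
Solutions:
 h(x) = C1 - 3*x^4/4 + x^2 - 3*sqrt(2)*sin(sqrt(2)*x)/2


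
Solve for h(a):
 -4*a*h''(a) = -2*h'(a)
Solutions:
 h(a) = C1 + C2*a^(3/2)


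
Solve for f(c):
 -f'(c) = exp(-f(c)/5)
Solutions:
 f(c) = 5*log(C1 - c/5)


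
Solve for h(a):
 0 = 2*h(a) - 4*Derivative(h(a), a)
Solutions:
 h(a) = C1*exp(a/2)


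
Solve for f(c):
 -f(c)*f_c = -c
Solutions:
 f(c) = -sqrt(C1 + c^2)
 f(c) = sqrt(C1 + c^2)


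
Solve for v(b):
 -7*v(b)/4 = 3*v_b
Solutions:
 v(b) = C1*exp(-7*b/12)


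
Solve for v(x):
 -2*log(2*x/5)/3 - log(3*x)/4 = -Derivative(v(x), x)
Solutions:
 v(x) = C1 + 11*x*log(x)/12 - 2*x*log(5)/3 - 11*x/12 + x*log(3)/4 + 2*x*log(2)/3


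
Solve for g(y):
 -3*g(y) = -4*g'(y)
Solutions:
 g(y) = C1*exp(3*y/4)


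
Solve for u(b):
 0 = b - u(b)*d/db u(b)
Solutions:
 u(b) = -sqrt(C1 + b^2)
 u(b) = sqrt(C1 + b^2)


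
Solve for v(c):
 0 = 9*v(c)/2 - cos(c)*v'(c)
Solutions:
 v(c) = C1*(sin(c) + 1)^(1/4)*(sin(c)^2 + 2*sin(c) + 1)/((sin(c) - 1)^(1/4)*(sin(c)^2 - 2*sin(c) + 1))


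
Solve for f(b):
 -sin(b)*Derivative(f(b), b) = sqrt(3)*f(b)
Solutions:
 f(b) = C1*(cos(b) + 1)^(sqrt(3)/2)/(cos(b) - 1)^(sqrt(3)/2)


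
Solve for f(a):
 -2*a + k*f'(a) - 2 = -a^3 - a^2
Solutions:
 f(a) = C1 - a^4/(4*k) - a^3/(3*k) + a^2/k + 2*a/k


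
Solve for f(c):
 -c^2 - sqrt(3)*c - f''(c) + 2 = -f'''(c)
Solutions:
 f(c) = C1 + C2*c + C3*exp(c) - c^4/12 + c^3*(-2 - sqrt(3))/6 - sqrt(3)*c^2/2


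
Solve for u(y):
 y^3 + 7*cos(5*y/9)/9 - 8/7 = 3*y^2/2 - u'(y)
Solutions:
 u(y) = C1 - y^4/4 + y^3/2 + 8*y/7 - 7*sin(5*y/9)/5


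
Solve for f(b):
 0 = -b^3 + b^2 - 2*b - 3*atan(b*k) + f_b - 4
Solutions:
 f(b) = C1 + b^4/4 - b^3/3 + b^2 + 4*b + 3*Piecewise((b*atan(b*k) - log(b^2*k^2 + 1)/(2*k), Ne(k, 0)), (0, True))


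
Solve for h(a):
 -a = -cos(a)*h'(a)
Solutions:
 h(a) = C1 + Integral(a/cos(a), a)


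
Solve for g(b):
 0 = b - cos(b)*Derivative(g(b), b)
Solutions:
 g(b) = C1 + Integral(b/cos(b), b)


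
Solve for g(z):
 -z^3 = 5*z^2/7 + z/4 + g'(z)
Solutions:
 g(z) = C1 - z^4/4 - 5*z^3/21 - z^2/8


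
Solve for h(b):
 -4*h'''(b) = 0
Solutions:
 h(b) = C1 + C2*b + C3*b^2


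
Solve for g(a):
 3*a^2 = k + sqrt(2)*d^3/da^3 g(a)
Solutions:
 g(a) = C1 + C2*a + C3*a^2 + sqrt(2)*a^5/40 - sqrt(2)*a^3*k/12


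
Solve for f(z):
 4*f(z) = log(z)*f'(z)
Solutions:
 f(z) = C1*exp(4*li(z))


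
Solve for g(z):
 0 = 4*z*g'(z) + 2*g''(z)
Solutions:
 g(z) = C1 + C2*erf(z)


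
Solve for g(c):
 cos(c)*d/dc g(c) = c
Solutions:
 g(c) = C1 + Integral(c/cos(c), c)


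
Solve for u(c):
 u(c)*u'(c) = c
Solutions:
 u(c) = -sqrt(C1 + c^2)
 u(c) = sqrt(C1 + c^2)


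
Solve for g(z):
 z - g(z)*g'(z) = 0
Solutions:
 g(z) = -sqrt(C1 + z^2)
 g(z) = sqrt(C1 + z^2)


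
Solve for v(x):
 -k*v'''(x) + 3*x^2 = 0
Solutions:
 v(x) = C1 + C2*x + C3*x^2 + x^5/(20*k)


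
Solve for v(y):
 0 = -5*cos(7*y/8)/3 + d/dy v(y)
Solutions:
 v(y) = C1 + 40*sin(7*y/8)/21


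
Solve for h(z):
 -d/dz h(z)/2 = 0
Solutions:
 h(z) = C1


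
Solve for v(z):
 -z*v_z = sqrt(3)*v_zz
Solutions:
 v(z) = C1 + C2*erf(sqrt(2)*3^(3/4)*z/6)


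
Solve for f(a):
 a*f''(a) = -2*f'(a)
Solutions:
 f(a) = C1 + C2/a


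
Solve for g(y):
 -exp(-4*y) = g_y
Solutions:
 g(y) = C1 + exp(-4*y)/4


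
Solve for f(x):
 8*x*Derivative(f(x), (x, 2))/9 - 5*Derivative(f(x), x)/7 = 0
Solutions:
 f(x) = C1 + C2*x^(101/56)


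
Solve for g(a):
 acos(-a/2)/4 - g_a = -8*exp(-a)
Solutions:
 g(a) = C1 + a*acos(-a/2)/4 + sqrt(4 - a^2)/4 - 8*exp(-a)


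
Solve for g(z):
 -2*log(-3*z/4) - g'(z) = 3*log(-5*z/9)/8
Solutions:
 g(z) = C1 - 19*z*log(-z)/8 + z*(-log(45) + 3*log(3)/4 + 5*log(5)/8 + 19/8 + 4*log(2))


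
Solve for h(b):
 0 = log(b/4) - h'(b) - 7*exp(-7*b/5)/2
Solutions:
 h(b) = C1 + b*log(b) + b*(-2*log(2) - 1) + 5*exp(-7*b/5)/2


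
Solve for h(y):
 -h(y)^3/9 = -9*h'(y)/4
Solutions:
 h(y) = -9*sqrt(2)*sqrt(-1/(C1 + 4*y))/2
 h(y) = 9*sqrt(2)*sqrt(-1/(C1 + 4*y))/2


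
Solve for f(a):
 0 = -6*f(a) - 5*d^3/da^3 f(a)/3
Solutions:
 f(a) = C3*exp(a*(-18^(1/3)*5^(2/3) + 3*15^(2/3)*2^(1/3))/20)*sin(3*2^(1/3)*3^(1/6)*5^(2/3)*a/10) + C4*exp(a*(-18^(1/3)*5^(2/3) + 3*15^(2/3)*2^(1/3))/20)*cos(3*2^(1/3)*3^(1/6)*5^(2/3)*a/10) + C5*exp(-a*(18^(1/3)*5^(2/3) + 3*15^(2/3)*2^(1/3))/20) + (C1*sin(3*2^(1/3)*3^(1/6)*5^(2/3)*a/10) + C2*cos(3*2^(1/3)*3^(1/6)*5^(2/3)*a/10))*exp(18^(1/3)*5^(2/3)*a/10)


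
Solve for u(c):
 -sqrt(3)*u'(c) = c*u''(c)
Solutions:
 u(c) = C1 + C2*c^(1 - sqrt(3))


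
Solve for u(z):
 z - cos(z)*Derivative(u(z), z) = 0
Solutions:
 u(z) = C1 + Integral(z/cos(z), z)


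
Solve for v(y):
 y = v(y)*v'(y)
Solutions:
 v(y) = -sqrt(C1 + y^2)
 v(y) = sqrt(C1 + y^2)


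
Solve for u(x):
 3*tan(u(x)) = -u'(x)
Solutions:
 u(x) = pi - asin(C1*exp(-3*x))
 u(x) = asin(C1*exp(-3*x))


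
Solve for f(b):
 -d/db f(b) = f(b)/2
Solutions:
 f(b) = C1*exp(-b/2)


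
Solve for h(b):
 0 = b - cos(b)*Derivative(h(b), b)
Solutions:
 h(b) = C1 + Integral(b/cos(b), b)


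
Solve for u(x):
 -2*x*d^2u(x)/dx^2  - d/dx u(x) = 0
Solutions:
 u(x) = C1 + C2*sqrt(x)


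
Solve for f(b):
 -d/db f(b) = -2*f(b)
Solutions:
 f(b) = C1*exp(2*b)


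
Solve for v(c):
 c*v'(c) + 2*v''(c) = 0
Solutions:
 v(c) = C1 + C2*erf(c/2)


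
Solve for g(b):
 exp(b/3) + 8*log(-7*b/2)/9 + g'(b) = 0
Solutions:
 g(b) = C1 - 8*b*log(-b)/9 + 8*b*(-log(7) + log(2) + 1)/9 - 3*exp(b/3)


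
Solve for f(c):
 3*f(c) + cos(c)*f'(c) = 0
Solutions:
 f(c) = C1*(sin(c) - 1)^(3/2)/(sin(c) + 1)^(3/2)


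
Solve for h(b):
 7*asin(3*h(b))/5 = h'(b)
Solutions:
 Integral(1/asin(3*_y), (_y, h(b))) = C1 + 7*b/5


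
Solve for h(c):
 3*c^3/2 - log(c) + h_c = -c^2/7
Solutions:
 h(c) = C1 - 3*c^4/8 - c^3/21 + c*log(c) - c


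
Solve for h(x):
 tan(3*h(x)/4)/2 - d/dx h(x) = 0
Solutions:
 h(x) = -4*asin(C1*exp(3*x/8))/3 + 4*pi/3
 h(x) = 4*asin(C1*exp(3*x/8))/3


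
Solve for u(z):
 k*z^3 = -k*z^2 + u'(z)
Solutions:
 u(z) = C1 + k*z^4/4 + k*z^3/3


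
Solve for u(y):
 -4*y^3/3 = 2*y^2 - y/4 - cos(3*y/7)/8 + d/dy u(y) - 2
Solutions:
 u(y) = C1 - y^4/3 - 2*y^3/3 + y^2/8 + 2*y + 7*sin(3*y/7)/24


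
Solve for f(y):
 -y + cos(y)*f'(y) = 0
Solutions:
 f(y) = C1 + Integral(y/cos(y), y)


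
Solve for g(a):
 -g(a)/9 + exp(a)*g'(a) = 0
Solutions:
 g(a) = C1*exp(-exp(-a)/9)


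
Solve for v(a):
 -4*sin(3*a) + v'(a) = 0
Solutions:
 v(a) = C1 - 4*cos(3*a)/3


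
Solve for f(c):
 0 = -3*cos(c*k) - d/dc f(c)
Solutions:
 f(c) = C1 - 3*sin(c*k)/k


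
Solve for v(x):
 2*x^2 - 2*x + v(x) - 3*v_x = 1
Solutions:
 v(x) = C1*exp(x/3) - 2*x^2 - 10*x - 29


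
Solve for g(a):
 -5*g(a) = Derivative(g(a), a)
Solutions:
 g(a) = C1*exp(-5*a)


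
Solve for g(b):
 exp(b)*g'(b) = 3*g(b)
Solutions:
 g(b) = C1*exp(-3*exp(-b))


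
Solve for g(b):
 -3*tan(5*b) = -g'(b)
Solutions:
 g(b) = C1 - 3*log(cos(5*b))/5


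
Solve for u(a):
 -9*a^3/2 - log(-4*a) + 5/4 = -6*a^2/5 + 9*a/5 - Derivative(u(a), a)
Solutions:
 u(a) = C1 + 9*a^4/8 - 2*a^3/5 + 9*a^2/10 + a*log(-a) + a*(-9/4 + 2*log(2))


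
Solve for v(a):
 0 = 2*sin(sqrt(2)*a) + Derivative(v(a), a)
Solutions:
 v(a) = C1 + sqrt(2)*cos(sqrt(2)*a)


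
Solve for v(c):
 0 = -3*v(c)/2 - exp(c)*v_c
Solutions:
 v(c) = C1*exp(3*exp(-c)/2)


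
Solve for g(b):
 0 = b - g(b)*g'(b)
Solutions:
 g(b) = -sqrt(C1 + b^2)
 g(b) = sqrt(C1 + b^2)


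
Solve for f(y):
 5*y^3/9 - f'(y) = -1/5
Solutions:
 f(y) = C1 + 5*y^4/36 + y/5


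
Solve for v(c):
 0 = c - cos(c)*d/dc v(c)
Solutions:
 v(c) = C1 + Integral(c/cos(c), c)


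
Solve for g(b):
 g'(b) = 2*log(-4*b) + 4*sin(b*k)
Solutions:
 g(b) = C1 + 2*b*log(-b) - 2*b + 4*b*log(2) + 4*Piecewise((-cos(b*k)/k, Ne(k, 0)), (0, True))


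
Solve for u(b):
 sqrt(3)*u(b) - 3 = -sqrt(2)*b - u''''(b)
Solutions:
 u(b) = -sqrt(6)*b/3 + (C1*sin(sqrt(2)*3^(1/8)*b/2) + C2*cos(sqrt(2)*3^(1/8)*b/2))*exp(-sqrt(2)*3^(1/8)*b/2) + (C3*sin(sqrt(2)*3^(1/8)*b/2) + C4*cos(sqrt(2)*3^(1/8)*b/2))*exp(sqrt(2)*3^(1/8)*b/2) + sqrt(3)


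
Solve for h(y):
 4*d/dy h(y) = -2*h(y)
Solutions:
 h(y) = C1*exp(-y/2)


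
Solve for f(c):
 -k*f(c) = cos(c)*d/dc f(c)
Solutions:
 f(c) = C1*exp(k*(log(sin(c) - 1) - log(sin(c) + 1))/2)


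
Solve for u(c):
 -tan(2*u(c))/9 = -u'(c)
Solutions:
 u(c) = -asin(C1*exp(2*c/9))/2 + pi/2
 u(c) = asin(C1*exp(2*c/9))/2


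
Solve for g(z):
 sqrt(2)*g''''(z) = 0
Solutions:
 g(z) = C1 + C2*z + C3*z^2 + C4*z^3


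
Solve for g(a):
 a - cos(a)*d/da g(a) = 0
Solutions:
 g(a) = C1 + Integral(a/cos(a), a)


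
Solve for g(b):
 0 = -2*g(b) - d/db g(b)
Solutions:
 g(b) = C1*exp(-2*b)


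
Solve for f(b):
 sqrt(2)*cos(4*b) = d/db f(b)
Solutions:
 f(b) = C1 + sqrt(2)*sin(4*b)/4


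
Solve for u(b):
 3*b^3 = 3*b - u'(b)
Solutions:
 u(b) = C1 - 3*b^4/4 + 3*b^2/2


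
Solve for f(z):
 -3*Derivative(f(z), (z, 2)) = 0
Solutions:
 f(z) = C1 + C2*z


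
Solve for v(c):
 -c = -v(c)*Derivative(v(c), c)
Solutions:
 v(c) = -sqrt(C1 + c^2)
 v(c) = sqrt(C1 + c^2)


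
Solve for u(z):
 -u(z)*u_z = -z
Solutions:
 u(z) = -sqrt(C1 + z^2)
 u(z) = sqrt(C1 + z^2)


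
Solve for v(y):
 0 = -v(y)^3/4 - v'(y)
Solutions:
 v(y) = -sqrt(2)*sqrt(-1/(C1 - y))
 v(y) = sqrt(2)*sqrt(-1/(C1 - y))


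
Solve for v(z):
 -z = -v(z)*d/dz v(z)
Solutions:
 v(z) = -sqrt(C1 + z^2)
 v(z) = sqrt(C1 + z^2)


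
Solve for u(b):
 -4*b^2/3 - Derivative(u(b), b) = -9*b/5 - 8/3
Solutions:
 u(b) = C1 - 4*b^3/9 + 9*b^2/10 + 8*b/3


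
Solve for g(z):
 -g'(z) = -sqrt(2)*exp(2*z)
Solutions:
 g(z) = C1 + sqrt(2)*exp(2*z)/2


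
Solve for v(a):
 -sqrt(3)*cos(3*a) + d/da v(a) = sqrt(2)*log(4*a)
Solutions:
 v(a) = C1 + sqrt(2)*a*(log(a) - 1) + 2*sqrt(2)*a*log(2) + sqrt(3)*sin(3*a)/3
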